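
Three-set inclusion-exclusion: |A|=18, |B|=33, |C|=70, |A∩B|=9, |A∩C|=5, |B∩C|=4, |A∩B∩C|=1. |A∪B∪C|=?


|A∪B∪C| = |A|+|B|+|C| - |A∩B|-|A∩C|-|B∩C| + |A∩B∩C|
= 18+33+70 - 9-5-4 + 1
= 121 - 18 + 1
= 104

|A ∪ B ∪ C| = 104


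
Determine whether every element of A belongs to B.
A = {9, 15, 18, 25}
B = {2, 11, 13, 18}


A ⊆ B means every element of A is in B.
Elements in A not in B: {9, 15, 25}
So A ⊄ B.

No, A ⊄ B


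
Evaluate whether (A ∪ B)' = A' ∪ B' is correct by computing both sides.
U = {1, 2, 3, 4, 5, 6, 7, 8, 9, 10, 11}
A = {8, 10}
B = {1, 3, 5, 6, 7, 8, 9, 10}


LHS: A ∪ B = {1, 3, 5, 6, 7, 8, 9, 10}
(A ∪ B)' = U \ (A ∪ B) = {2, 4, 11}
A' = {1, 2, 3, 4, 5, 6, 7, 9, 11}, B' = {2, 4, 11}
Claimed RHS: A' ∪ B' = {1, 2, 3, 4, 5, 6, 7, 9, 11}
Identity is INVALID: LHS = {2, 4, 11} but the RHS claimed here equals {1, 2, 3, 4, 5, 6, 7, 9, 11}. The correct form is (A ∪ B)' = A' ∩ B'.

Identity is invalid: (A ∪ B)' = {2, 4, 11} but A' ∪ B' = {1, 2, 3, 4, 5, 6, 7, 9, 11}. The correct De Morgan law is (A ∪ B)' = A' ∩ B'.


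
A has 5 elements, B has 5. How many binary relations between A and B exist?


A relation from A to B is any subset of A × B.
|A × B| = 5 × 5 = 25
# relations = 2^|A × B| = 2^25 = 33554432

Number of relations = 33554432


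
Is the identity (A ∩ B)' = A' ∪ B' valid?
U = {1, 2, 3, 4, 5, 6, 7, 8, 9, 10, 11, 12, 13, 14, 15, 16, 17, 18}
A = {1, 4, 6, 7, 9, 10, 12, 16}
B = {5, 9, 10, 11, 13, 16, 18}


LHS: A ∩ B = {9, 10, 16}
(A ∩ B)' = U \ (A ∩ B) = {1, 2, 3, 4, 5, 6, 7, 8, 11, 12, 13, 14, 15, 17, 18}
A' = {2, 3, 5, 8, 11, 13, 14, 15, 17, 18}, B' = {1, 2, 3, 4, 6, 7, 8, 12, 14, 15, 17}
Claimed RHS: A' ∪ B' = {1, 2, 3, 4, 5, 6, 7, 8, 11, 12, 13, 14, 15, 17, 18}
Identity is VALID: LHS = RHS = {1, 2, 3, 4, 5, 6, 7, 8, 11, 12, 13, 14, 15, 17, 18} ✓

Identity is valid. (A ∩ B)' = A' ∪ B' = {1, 2, 3, 4, 5, 6, 7, 8, 11, 12, 13, 14, 15, 17, 18}


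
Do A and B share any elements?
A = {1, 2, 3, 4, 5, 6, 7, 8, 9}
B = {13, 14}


Disjoint means A ∩ B = ∅.
A ∩ B = ∅
A ∩ B = ∅, so A and B are disjoint.

No — A and B share no elements (A ∩ B = ∅), so they are disjoint


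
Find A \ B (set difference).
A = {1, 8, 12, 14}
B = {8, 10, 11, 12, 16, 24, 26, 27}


A \ B = elements in A but not in B
A = {1, 8, 12, 14}
B = {8, 10, 11, 12, 16, 24, 26, 27}
Remove from A any elements in B
A \ B = {1, 14}

A \ B = {1, 14}


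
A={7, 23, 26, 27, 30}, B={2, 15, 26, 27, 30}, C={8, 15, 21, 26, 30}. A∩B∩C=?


A ∩ B = {26, 27, 30}
(A ∩ B) ∩ C = {26, 30}

A ∩ B ∩ C = {26, 30}


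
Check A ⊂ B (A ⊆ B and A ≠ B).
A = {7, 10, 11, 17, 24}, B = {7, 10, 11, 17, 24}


A ⊂ B requires: A ⊆ B AND A ≠ B.
A ⊆ B? Yes
A = B? Yes
A = B, so A is not a PROPER subset.

No, A is not a proper subset of B


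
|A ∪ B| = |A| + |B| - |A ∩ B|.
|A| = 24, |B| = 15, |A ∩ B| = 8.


|A ∪ B| = |A| + |B| - |A ∩ B|
= 24 + 15 - 8
= 31

|A ∪ B| = 31


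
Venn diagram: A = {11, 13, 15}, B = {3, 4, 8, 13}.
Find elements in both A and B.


A = {11, 13, 15}
B = {3, 4, 8, 13}
Region: in both A and B
Elements: {13}

Elements in both A and B: {13}


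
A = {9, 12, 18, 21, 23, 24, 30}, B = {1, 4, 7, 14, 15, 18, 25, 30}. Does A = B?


Two sets are equal iff they have exactly the same elements.
A = {9, 12, 18, 21, 23, 24, 30}
B = {1, 4, 7, 14, 15, 18, 25, 30}
Differences: {1, 4, 7, 9, 12, 14, 15, 21, 23, 24, 25}
A ≠ B

No, A ≠ B


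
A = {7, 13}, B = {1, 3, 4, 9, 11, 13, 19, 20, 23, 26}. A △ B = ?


A △ B = (A \ B) ∪ (B \ A) = elements in exactly one of A or B
A \ B = {7}
B \ A = {1, 3, 4, 9, 11, 19, 20, 23, 26}
A △ B = {1, 3, 4, 7, 9, 11, 19, 20, 23, 26}

A △ B = {1, 3, 4, 7, 9, 11, 19, 20, 23, 26}


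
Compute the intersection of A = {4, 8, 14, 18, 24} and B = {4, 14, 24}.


A ∩ B = elements in both A and B
A = {4, 8, 14, 18, 24}
B = {4, 14, 24}
A ∩ B = {4, 14, 24}

A ∩ B = {4, 14, 24}


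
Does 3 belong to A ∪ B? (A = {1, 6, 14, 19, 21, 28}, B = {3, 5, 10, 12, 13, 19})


A = {1, 6, 14, 19, 21, 28}, B = {3, 5, 10, 12, 13, 19}
A ∪ B = all elements in A or B
A ∪ B = {1, 3, 5, 6, 10, 12, 13, 14, 19, 21, 28}
Checking if 3 ∈ A ∪ B
3 is in A ∪ B → True

3 ∈ A ∪ B


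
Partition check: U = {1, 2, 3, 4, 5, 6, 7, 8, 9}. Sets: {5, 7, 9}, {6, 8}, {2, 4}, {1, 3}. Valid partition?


A partition requires: (1) non-empty parts, (2) pairwise disjoint, (3) union = U
Parts: {5, 7, 9}, {6, 8}, {2, 4}, {1, 3}
Union of parts: {1, 2, 3, 4, 5, 6, 7, 8, 9}
U = {1, 2, 3, 4, 5, 6, 7, 8, 9}
All non-empty? True
Pairwise disjoint? True
Covers U? True

Yes, valid partition


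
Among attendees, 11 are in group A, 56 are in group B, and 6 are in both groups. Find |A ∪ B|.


|A ∪ B| = |A| + |B| - |A ∩ B|
= 11 + 56 - 6
= 61

|A ∪ B| = 61


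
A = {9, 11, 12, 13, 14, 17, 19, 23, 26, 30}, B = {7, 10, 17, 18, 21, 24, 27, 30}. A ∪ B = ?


A ∪ B = all elements in A or B (or both)
A = {9, 11, 12, 13, 14, 17, 19, 23, 26, 30}
B = {7, 10, 17, 18, 21, 24, 27, 30}
A ∪ B = {7, 9, 10, 11, 12, 13, 14, 17, 18, 19, 21, 23, 24, 26, 27, 30}

A ∪ B = {7, 9, 10, 11, 12, 13, 14, 17, 18, 19, 21, 23, 24, 26, 27, 30}


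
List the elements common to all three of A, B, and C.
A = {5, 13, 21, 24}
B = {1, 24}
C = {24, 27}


A ∩ B = {24}
(A ∩ B) ∩ C = {24}

A ∩ B ∩ C = {24}


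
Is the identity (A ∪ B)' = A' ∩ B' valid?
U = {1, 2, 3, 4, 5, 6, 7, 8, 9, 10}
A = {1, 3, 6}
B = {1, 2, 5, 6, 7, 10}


LHS: A ∪ B = {1, 2, 3, 5, 6, 7, 10}
(A ∪ B)' = U \ (A ∪ B) = {4, 8, 9}
A' = {2, 4, 5, 7, 8, 9, 10}, B' = {3, 4, 8, 9}
Claimed RHS: A' ∩ B' = {4, 8, 9}
Identity is VALID: LHS = RHS = {4, 8, 9} ✓

Identity is valid. (A ∪ B)' = A' ∩ B' = {4, 8, 9}


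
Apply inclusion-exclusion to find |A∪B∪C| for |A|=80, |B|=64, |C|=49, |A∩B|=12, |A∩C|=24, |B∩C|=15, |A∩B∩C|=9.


|A∪B∪C| = |A|+|B|+|C| - |A∩B|-|A∩C|-|B∩C| + |A∩B∩C|
= 80+64+49 - 12-24-15 + 9
= 193 - 51 + 9
= 151

|A ∪ B ∪ C| = 151


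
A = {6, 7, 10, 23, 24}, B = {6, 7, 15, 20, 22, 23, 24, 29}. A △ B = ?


A △ B = (A \ B) ∪ (B \ A) = elements in exactly one of A or B
A \ B = {10}
B \ A = {15, 20, 22, 29}
A △ B = {10, 15, 20, 22, 29}

A △ B = {10, 15, 20, 22, 29}


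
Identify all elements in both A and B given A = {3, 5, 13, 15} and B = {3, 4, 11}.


A = {3, 5, 13, 15}
B = {3, 4, 11}
Region: in both A and B
Elements: {3}

Elements in both A and B: {3}


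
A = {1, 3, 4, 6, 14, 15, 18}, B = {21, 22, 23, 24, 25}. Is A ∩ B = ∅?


Disjoint means A ∩ B = ∅.
A ∩ B = ∅
A ∩ B = ∅, so A and B are disjoint.

Yes, A and B are disjoint


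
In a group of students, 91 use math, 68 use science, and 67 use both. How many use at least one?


|A ∪ B| = |A| + |B| - |A ∩ B|
= 91 + 68 - 67
= 92

|A ∪ B| = 92


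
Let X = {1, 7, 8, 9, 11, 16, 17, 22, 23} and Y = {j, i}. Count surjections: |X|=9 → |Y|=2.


n = |X| = 9, k = |Y| = 2. Surjections via inclusion-exclusion:
S(n,k) = Σ(-1)^i × C(k,i) × (k-i)^n, i=0 to k
i=0: (-1)^0×C(2,0)×2^9 = 512
i=1: (-1)^1×C(2,1)×1^9 = -2
i=2: (-1)^2×C(2,2)×0^9 = 0
Total = 510

Number of surjections = 510


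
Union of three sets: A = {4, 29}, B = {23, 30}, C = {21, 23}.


A ∪ B = {4, 23, 29, 30}
(A ∪ B) ∪ C = {4, 21, 23, 29, 30}

A ∪ B ∪ C = {4, 21, 23, 29, 30}


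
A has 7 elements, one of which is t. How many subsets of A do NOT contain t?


Subsets of A avoiding t are subsets of A \ {t}, which has 6 elements.
Count = 2^(n-1) = 2^6
= 64

Number of subsets avoiding t = 64


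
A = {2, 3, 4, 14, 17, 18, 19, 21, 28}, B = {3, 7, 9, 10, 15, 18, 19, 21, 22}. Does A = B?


Two sets are equal iff they have exactly the same elements.
A = {2, 3, 4, 14, 17, 18, 19, 21, 28}
B = {3, 7, 9, 10, 15, 18, 19, 21, 22}
Differences: {2, 4, 7, 9, 10, 14, 15, 17, 22, 28}
A ≠ B

No, A ≠ B


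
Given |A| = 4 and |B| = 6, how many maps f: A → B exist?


Each of |A| = 4 inputs maps to any of |B| = 6 outputs.
# functions = |B|^|A| = 6^4
= 1296

Number of functions = 1296


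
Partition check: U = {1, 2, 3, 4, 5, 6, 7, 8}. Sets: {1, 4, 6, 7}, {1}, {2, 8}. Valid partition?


A partition requires: (1) non-empty parts, (2) pairwise disjoint, (3) union = U
Parts: {1, 4, 6, 7}, {1}, {2, 8}
Union of parts: {1, 2, 4, 6, 7, 8}
U = {1, 2, 3, 4, 5, 6, 7, 8}
All non-empty? True
Pairwise disjoint? False
Covers U? False

No, not a valid partition


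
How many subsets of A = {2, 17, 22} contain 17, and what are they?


A subset of A contains 17 iff the remaining 2 elements form any subset of A \ {17}.
Count: 2^(n-1) = 2^2 = 4
Subsets containing 17: {17}, {2, 17}, {17, 22}, {2, 17, 22}

Subsets containing 17 (4 total): {17}, {2, 17}, {17, 22}, {2, 17, 22}


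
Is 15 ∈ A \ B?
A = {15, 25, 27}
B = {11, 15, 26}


A = {15, 25, 27}, B = {11, 15, 26}
A \ B = elements in A but not in B
A \ B = {25, 27}
Checking if 15 ∈ A \ B
15 is not in A \ B → False

15 ∉ A \ B


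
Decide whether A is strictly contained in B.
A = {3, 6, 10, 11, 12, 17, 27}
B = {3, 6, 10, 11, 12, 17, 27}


A ⊂ B requires: A ⊆ B AND A ≠ B.
A ⊆ B? Yes
A = B? Yes
A = B, so A is not a PROPER subset.

No, A is not a proper subset of B


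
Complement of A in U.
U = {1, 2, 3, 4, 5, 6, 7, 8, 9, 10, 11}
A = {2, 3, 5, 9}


Aᶜ = U \ A = elements in U but not in A
U = {1, 2, 3, 4, 5, 6, 7, 8, 9, 10, 11}
A = {2, 3, 5, 9}
Aᶜ = {1, 4, 6, 7, 8, 10, 11}

Aᶜ = {1, 4, 6, 7, 8, 10, 11}


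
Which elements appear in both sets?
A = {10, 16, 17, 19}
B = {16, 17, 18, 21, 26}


A ∩ B = elements in both A and B
A = {10, 16, 17, 19}
B = {16, 17, 18, 21, 26}
A ∩ B = {16, 17}

A ∩ B = {16, 17}


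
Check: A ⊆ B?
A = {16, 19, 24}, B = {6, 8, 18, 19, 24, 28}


A ⊆ B means every element of A is in B.
Elements in A not in B: {16}
So A ⊄ B.

No, A ⊄ B


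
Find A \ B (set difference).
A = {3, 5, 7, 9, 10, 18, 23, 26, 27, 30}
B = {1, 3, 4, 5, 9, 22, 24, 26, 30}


A \ B = elements in A but not in B
A = {3, 5, 7, 9, 10, 18, 23, 26, 27, 30}
B = {1, 3, 4, 5, 9, 22, 24, 26, 30}
Remove from A any elements in B
A \ B = {7, 10, 18, 23, 27}

A \ B = {7, 10, 18, 23, 27}


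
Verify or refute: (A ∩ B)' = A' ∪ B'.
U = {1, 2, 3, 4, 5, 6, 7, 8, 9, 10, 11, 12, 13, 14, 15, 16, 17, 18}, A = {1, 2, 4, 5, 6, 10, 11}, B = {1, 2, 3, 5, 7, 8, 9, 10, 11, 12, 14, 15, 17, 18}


LHS: A ∩ B = {1, 2, 5, 10, 11}
(A ∩ B)' = U \ (A ∩ B) = {3, 4, 6, 7, 8, 9, 12, 13, 14, 15, 16, 17, 18}
A' = {3, 7, 8, 9, 12, 13, 14, 15, 16, 17, 18}, B' = {4, 6, 13, 16}
Claimed RHS: A' ∪ B' = {3, 4, 6, 7, 8, 9, 12, 13, 14, 15, 16, 17, 18}
Identity is VALID: LHS = RHS = {3, 4, 6, 7, 8, 9, 12, 13, 14, 15, 16, 17, 18} ✓

Identity is valid. (A ∩ B)' = A' ∪ B' = {3, 4, 6, 7, 8, 9, 12, 13, 14, 15, 16, 17, 18}


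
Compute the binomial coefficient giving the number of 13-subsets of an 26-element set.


C(n,k) = n! / (k!(n-k)!)
C(26,13) = 26! / (13!13!)
= 10400600

C(26,13) = 10400600


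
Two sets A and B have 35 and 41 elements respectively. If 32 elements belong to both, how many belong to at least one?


|A ∪ B| = |A| + |B| - |A ∩ B|
= 35 + 41 - 32
= 44

|A ∪ B| = 44


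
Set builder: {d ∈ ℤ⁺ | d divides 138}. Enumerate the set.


Checking each candidate:
Condition: positive divisors of 138
Result = {1, 2, 3, 6, 23, 46, 69, 138}

{1, 2, 3, 6, 23, 46, 69, 138}


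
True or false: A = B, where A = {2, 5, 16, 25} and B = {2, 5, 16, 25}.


Two sets are equal iff they have exactly the same elements.
A = {2, 5, 16, 25}
B = {2, 5, 16, 25}
Same elements → A = B

Yes, A = B


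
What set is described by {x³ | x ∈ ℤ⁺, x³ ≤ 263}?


Checking each candidate:
Condition: positive perfect cubes ≤ 263
Result = {1, 8, 27, 64, 125, 216}

{1, 8, 27, 64, 125, 216}


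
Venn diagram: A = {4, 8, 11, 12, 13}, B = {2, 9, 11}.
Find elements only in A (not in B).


A = {4, 8, 11, 12, 13}
B = {2, 9, 11}
Region: only in A (not in B)
Elements: {4, 8, 12, 13}

Elements only in A (not in B): {4, 8, 12, 13}


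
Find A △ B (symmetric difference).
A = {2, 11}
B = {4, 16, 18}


A △ B = (A \ B) ∪ (B \ A) = elements in exactly one of A or B
A \ B = {2, 11}
B \ A = {4, 16, 18}
A △ B = {2, 4, 11, 16, 18}

A △ B = {2, 4, 11, 16, 18}


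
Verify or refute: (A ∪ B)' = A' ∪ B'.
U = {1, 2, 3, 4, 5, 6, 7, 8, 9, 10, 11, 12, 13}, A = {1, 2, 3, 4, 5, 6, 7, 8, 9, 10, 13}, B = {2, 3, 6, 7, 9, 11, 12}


LHS: A ∪ B = {1, 2, 3, 4, 5, 6, 7, 8, 9, 10, 11, 12, 13}
(A ∪ B)' = U \ (A ∪ B) = ∅
A' = {11, 12}, B' = {1, 4, 5, 8, 10, 13}
Claimed RHS: A' ∪ B' = {1, 4, 5, 8, 10, 11, 12, 13}
Identity is INVALID: LHS = ∅ but the RHS claimed here equals {1, 4, 5, 8, 10, 11, 12, 13}. The correct form is (A ∪ B)' = A' ∩ B'.

Identity is invalid: (A ∪ B)' = ∅ but A' ∪ B' = {1, 4, 5, 8, 10, 11, 12, 13}. The correct De Morgan law is (A ∪ B)' = A' ∩ B'.


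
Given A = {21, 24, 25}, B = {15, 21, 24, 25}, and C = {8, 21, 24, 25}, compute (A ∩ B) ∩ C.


A ∩ B = {21, 24, 25}
(A ∩ B) ∩ C = {21, 24, 25}

A ∩ B ∩ C = {21, 24, 25}


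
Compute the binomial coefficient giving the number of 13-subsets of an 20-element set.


C(n,k) = n! / (k!(n-k)!)
C(20,13) = 20! / (13!7!)
= 77520

C(20,13) = 77520


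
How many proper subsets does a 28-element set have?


Total subsets = 2^n = 2^28 = 268435456
Proper subsets exclude the set itself: 2^n - 1
= 268435456 - 1
= 268435455

Number of proper subsets = 268435455


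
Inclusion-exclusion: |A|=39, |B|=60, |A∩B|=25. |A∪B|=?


|A ∪ B| = |A| + |B| - |A ∩ B|
= 39 + 60 - 25
= 74

|A ∪ B| = 74


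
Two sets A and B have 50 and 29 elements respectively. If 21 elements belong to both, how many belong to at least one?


|A ∪ B| = |A| + |B| - |A ∩ B|
= 50 + 29 - 21
= 58

|A ∪ B| = 58


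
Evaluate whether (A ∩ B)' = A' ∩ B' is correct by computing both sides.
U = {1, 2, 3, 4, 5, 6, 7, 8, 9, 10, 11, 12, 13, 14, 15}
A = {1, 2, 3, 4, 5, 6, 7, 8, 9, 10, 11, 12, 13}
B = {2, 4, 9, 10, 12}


LHS: A ∩ B = {2, 4, 9, 10, 12}
(A ∩ B)' = U \ (A ∩ B) = {1, 3, 5, 6, 7, 8, 11, 13, 14, 15}
A' = {14, 15}, B' = {1, 3, 5, 6, 7, 8, 11, 13, 14, 15}
Claimed RHS: A' ∩ B' = {14, 15}
Identity is INVALID: LHS = {1, 3, 5, 6, 7, 8, 11, 13, 14, 15} but the RHS claimed here equals {14, 15}. The correct form is (A ∩ B)' = A' ∪ B'.

Identity is invalid: (A ∩ B)' = {1, 3, 5, 6, 7, 8, 11, 13, 14, 15} but A' ∩ B' = {14, 15}. The correct De Morgan law is (A ∩ B)' = A' ∪ B'.


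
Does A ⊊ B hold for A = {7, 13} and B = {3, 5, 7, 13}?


A ⊂ B requires: A ⊆ B AND A ≠ B.
A ⊆ B? Yes
A = B? No
A ⊂ B: Yes (A is a proper subset of B)

Yes, A ⊂ B


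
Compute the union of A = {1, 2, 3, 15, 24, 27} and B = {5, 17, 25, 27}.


A ∪ B = all elements in A or B (or both)
A = {1, 2, 3, 15, 24, 27}
B = {5, 17, 25, 27}
A ∪ B = {1, 2, 3, 5, 15, 17, 24, 25, 27}

A ∪ B = {1, 2, 3, 5, 15, 17, 24, 25, 27}


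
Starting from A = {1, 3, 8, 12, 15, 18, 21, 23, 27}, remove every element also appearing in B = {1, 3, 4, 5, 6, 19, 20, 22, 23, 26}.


A \ B = elements in A but not in B
A = {1, 3, 8, 12, 15, 18, 21, 23, 27}
B = {1, 3, 4, 5, 6, 19, 20, 22, 23, 26}
Remove from A any elements in B
A \ B = {8, 12, 15, 18, 21, 27}

A \ B = {8, 12, 15, 18, 21, 27}


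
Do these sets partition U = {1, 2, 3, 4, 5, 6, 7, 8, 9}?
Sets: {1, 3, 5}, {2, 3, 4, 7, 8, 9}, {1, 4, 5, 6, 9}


A partition requires: (1) non-empty parts, (2) pairwise disjoint, (3) union = U
Parts: {1, 3, 5}, {2, 3, 4, 7, 8, 9}, {1, 4, 5, 6, 9}
Union of parts: {1, 2, 3, 4, 5, 6, 7, 8, 9}
U = {1, 2, 3, 4, 5, 6, 7, 8, 9}
All non-empty? True
Pairwise disjoint? False
Covers U? True

No, not a valid partition


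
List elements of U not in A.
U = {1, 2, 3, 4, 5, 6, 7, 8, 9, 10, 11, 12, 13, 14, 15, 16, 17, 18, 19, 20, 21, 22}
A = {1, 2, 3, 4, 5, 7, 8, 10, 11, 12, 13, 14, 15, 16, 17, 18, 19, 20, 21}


Aᶜ = U \ A = elements in U but not in A
U = {1, 2, 3, 4, 5, 6, 7, 8, 9, 10, 11, 12, 13, 14, 15, 16, 17, 18, 19, 20, 21, 22}
A = {1, 2, 3, 4, 5, 7, 8, 10, 11, 12, 13, 14, 15, 16, 17, 18, 19, 20, 21}
Aᶜ = {6, 9, 22}

Aᶜ = {6, 9, 22}


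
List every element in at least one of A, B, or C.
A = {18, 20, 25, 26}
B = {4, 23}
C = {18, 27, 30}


A ∪ B = {4, 18, 20, 23, 25, 26}
(A ∪ B) ∪ C = {4, 18, 20, 23, 25, 26, 27, 30}

A ∪ B ∪ C = {4, 18, 20, 23, 25, 26, 27, 30}


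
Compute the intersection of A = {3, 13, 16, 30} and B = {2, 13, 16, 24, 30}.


A ∩ B = elements in both A and B
A = {3, 13, 16, 30}
B = {2, 13, 16, 24, 30}
A ∩ B = {13, 16, 30}

A ∩ B = {13, 16, 30}


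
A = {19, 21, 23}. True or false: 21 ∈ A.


A = {19, 21, 23}
Checking if 21 is in A
21 is in A → True

21 ∈ A


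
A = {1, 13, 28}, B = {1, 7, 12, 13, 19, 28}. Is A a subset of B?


A ⊆ B means every element of A is in B.
All elements of A are in B.
So A ⊆ B.

Yes, A ⊆ B


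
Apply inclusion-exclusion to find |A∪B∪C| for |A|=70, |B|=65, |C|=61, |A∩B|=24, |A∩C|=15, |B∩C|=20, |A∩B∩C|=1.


|A∪B∪C| = |A|+|B|+|C| - |A∩B|-|A∩C|-|B∩C| + |A∩B∩C|
= 70+65+61 - 24-15-20 + 1
= 196 - 59 + 1
= 138

|A ∪ B ∪ C| = 138


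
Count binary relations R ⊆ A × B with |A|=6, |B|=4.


A relation from A to B is any subset of A × B.
|A × B| = 6 × 4 = 24
# relations = 2^|A × B| = 2^24 = 16777216

Number of relations = 16777216


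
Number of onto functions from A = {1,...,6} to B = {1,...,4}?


n = |A| = 6, k = |B| = 4. Surjections via inclusion-exclusion:
S(n,k) = Σ(-1)^i × C(k,i) × (k-i)^n, i=0 to k
i=0: (-1)^0×C(4,0)×4^6 = 4096
i=1: (-1)^1×C(4,1)×3^6 = -2916
i=2: (-1)^2×C(4,2)×2^6 = 384
i=3: (-1)^3×C(4,3)×1^6 = -4
i=4: (-1)^4×C(4,4)×0^6 = 0
Total = 1560

Number of surjections = 1560


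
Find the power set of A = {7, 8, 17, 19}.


|A| = 4, so |P(A)| = 2^4 = 16
Enumerate subsets by cardinality (0 to 4):
∅, {7}, {8}, {17}, {19}, {7, 8}, {7, 17}, {7, 19}, {8, 17}, {8, 19}, {17, 19}, {7, 8, 17}, {7, 8, 19}, {7, 17, 19}, {8, 17, 19}, {7, 8, 17, 19}

P(A) has 16 subsets: ∅, {7}, {8}, {17}, {19}, {7, 8}, {7, 17}, {7, 19}, {8, 17}, {8, 19}, {17, 19}, {7, 8, 17}, {7, 8, 19}, {7, 17, 19}, {8, 17, 19}, {7, 8, 17, 19}


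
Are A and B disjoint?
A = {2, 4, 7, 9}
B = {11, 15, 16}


Disjoint means A ∩ B = ∅.
A ∩ B = ∅
A ∩ B = ∅, so A and B are disjoint.

Yes, A and B are disjoint


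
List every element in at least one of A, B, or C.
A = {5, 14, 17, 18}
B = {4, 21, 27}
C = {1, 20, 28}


A ∪ B = {4, 5, 14, 17, 18, 21, 27}
(A ∪ B) ∪ C = {1, 4, 5, 14, 17, 18, 20, 21, 27, 28}

A ∪ B ∪ C = {1, 4, 5, 14, 17, 18, 20, 21, 27, 28}


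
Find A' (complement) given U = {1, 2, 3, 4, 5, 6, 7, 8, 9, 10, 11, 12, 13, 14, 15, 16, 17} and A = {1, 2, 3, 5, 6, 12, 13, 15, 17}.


Aᶜ = U \ A = elements in U but not in A
U = {1, 2, 3, 4, 5, 6, 7, 8, 9, 10, 11, 12, 13, 14, 15, 16, 17}
A = {1, 2, 3, 5, 6, 12, 13, 15, 17}
Aᶜ = {4, 7, 8, 9, 10, 11, 14, 16}

Aᶜ = {4, 7, 8, 9, 10, 11, 14, 16}


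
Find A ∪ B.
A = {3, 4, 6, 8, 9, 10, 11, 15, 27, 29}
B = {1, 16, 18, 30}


A ∪ B = all elements in A or B (or both)
A = {3, 4, 6, 8, 9, 10, 11, 15, 27, 29}
B = {1, 16, 18, 30}
A ∪ B = {1, 3, 4, 6, 8, 9, 10, 11, 15, 16, 18, 27, 29, 30}

A ∪ B = {1, 3, 4, 6, 8, 9, 10, 11, 15, 16, 18, 27, 29, 30}


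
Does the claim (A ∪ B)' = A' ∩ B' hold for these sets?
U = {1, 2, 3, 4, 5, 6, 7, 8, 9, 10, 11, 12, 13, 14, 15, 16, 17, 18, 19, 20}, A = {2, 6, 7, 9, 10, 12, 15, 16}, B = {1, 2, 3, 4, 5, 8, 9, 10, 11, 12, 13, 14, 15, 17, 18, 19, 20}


LHS: A ∪ B = {1, 2, 3, 4, 5, 6, 7, 8, 9, 10, 11, 12, 13, 14, 15, 16, 17, 18, 19, 20}
(A ∪ B)' = U \ (A ∪ B) = ∅
A' = {1, 3, 4, 5, 8, 11, 13, 14, 17, 18, 19, 20}, B' = {6, 7, 16}
Claimed RHS: A' ∩ B' = ∅
Identity is VALID: LHS = RHS = ∅ ✓

Identity is valid. (A ∪ B)' = A' ∩ B' = ∅


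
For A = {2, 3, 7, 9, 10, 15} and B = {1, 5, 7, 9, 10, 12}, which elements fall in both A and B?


A = {2, 3, 7, 9, 10, 15}
B = {1, 5, 7, 9, 10, 12}
Region: in both A and B
Elements: {7, 9, 10}

Elements in both A and B: {7, 9, 10}


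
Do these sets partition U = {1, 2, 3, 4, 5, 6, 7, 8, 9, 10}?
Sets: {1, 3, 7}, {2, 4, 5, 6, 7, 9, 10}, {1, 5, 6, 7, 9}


A partition requires: (1) non-empty parts, (2) pairwise disjoint, (3) union = U
Parts: {1, 3, 7}, {2, 4, 5, 6, 7, 9, 10}, {1, 5, 6, 7, 9}
Union of parts: {1, 2, 3, 4, 5, 6, 7, 9, 10}
U = {1, 2, 3, 4, 5, 6, 7, 8, 9, 10}
All non-empty? True
Pairwise disjoint? False
Covers U? False

No, not a valid partition


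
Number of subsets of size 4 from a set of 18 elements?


C(n,k) = n! / (k!(n-k)!)
C(18,4) = 18! / (4!14!)
= 3060

C(18,4) = 3060


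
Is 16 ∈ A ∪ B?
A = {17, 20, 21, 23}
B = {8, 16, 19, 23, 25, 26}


A = {17, 20, 21, 23}, B = {8, 16, 19, 23, 25, 26}
A ∪ B = all elements in A or B
A ∪ B = {8, 16, 17, 19, 20, 21, 23, 25, 26}
Checking if 16 ∈ A ∪ B
16 is in A ∪ B → True

16 ∈ A ∪ B


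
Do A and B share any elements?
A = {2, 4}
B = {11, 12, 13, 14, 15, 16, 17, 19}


Disjoint means A ∩ B = ∅.
A ∩ B = ∅
A ∩ B = ∅, so A and B are disjoint.

No — A and B share no elements (A ∩ B = ∅), so they are disjoint


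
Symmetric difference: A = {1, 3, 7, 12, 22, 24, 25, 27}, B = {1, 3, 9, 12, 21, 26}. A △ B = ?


A △ B = (A \ B) ∪ (B \ A) = elements in exactly one of A or B
A \ B = {7, 22, 24, 25, 27}
B \ A = {9, 21, 26}
A △ B = {7, 9, 21, 22, 24, 25, 26, 27}

A △ B = {7, 9, 21, 22, 24, 25, 26, 27}


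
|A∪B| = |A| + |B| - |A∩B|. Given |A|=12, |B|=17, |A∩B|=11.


|A ∪ B| = |A| + |B| - |A ∩ B|
= 12 + 17 - 11
= 18

|A ∪ B| = 18


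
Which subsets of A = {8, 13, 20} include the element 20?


A subset of A contains 20 iff the remaining 2 elements form any subset of A \ {20}.
Count: 2^(n-1) = 2^2 = 4
Subsets containing 20: {20}, {8, 20}, {13, 20}, {8, 13, 20}

Subsets containing 20 (4 total): {20}, {8, 20}, {13, 20}, {8, 13, 20}


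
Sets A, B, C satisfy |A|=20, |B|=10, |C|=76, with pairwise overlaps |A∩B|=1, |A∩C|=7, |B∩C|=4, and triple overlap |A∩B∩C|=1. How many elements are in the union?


|A∪B∪C| = |A|+|B|+|C| - |A∩B|-|A∩C|-|B∩C| + |A∩B∩C|
= 20+10+76 - 1-7-4 + 1
= 106 - 12 + 1
= 95

|A ∪ B ∪ C| = 95


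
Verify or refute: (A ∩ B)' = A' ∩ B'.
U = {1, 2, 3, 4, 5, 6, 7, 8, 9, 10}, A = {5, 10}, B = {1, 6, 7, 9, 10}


LHS: A ∩ B = {10}
(A ∩ B)' = U \ (A ∩ B) = {1, 2, 3, 4, 5, 6, 7, 8, 9}
A' = {1, 2, 3, 4, 6, 7, 8, 9}, B' = {2, 3, 4, 5, 8}
Claimed RHS: A' ∩ B' = {2, 3, 4, 8}
Identity is INVALID: LHS = {1, 2, 3, 4, 5, 6, 7, 8, 9} but the RHS claimed here equals {2, 3, 4, 8}. The correct form is (A ∩ B)' = A' ∪ B'.

Identity is invalid: (A ∩ B)' = {1, 2, 3, 4, 5, 6, 7, 8, 9} but A' ∩ B' = {2, 3, 4, 8}. The correct De Morgan law is (A ∩ B)' = A' ∪ B'.


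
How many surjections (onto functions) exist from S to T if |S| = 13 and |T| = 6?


n = |S| = 13, k = |T| = 6. Surjections via inclusion-exclusion:
S(n,k) = Σ(-1)^i × C(k,i) × (k-i)^n, i=0 to k
i=0: (-1)^0×C(6,0)×6^13 = 13060694016
i=1: (-1)^1×C(6,1)×5^13 = -7324218750
i=2: (-1)^2×C(6,2)×4^13 = 1006632960
i=3: (-1)^3×C(6,3)×3^13 = -31886460
i=4: (-1)^4×C(6,4)×2^13 = 122880
i=5: (-1)^5×C(6,5)×1^13 = -6
i=6: (-1)^6×C(6,6)×0^13 = 0
Total = 6711344640

Number of surjections = 6711344640


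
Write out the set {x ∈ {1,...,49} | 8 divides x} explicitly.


Checking each candidate:
Condition: multiples of 8 in {1,...,49}
Result = {8, 16, 24, 32, 40, 48}

{8, 16, 24, 32, 40, 48}


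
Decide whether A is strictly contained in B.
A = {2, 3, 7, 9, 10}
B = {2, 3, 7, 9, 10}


A ⊂ B requires: A ⊆ B AND A ≠ B.
A ⊆ B? Yes
A = B? Yes
A = B, so A is not a PROPER subset.

No, A is not a proper subset of B


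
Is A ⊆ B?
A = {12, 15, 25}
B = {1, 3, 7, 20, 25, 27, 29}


A ⊆ B means every element of A is in B.
Elements in A not in B: {12, 15}
So A ⊄ B.

No, A ⊄ B


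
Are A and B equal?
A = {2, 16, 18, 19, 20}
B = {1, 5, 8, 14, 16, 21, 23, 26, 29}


Two sets are equal iff they have exactly the same elements.
A = {2, 16, 18, 19, 20}
B = {1, 5, 8, 14, 16, 21, 23, 26, 29}
Differences: {1, 2, 5, 8, 14, 18, 19, 20, 21, 23, 26, 29}
A ≠ B

No, A ≠ B


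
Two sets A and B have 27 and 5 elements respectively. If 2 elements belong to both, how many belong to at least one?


|A ∪ B| = |A| + |B| - |A ∩ B|
= 27 + 5 - 2
= 30

|A ∪ B| = 30


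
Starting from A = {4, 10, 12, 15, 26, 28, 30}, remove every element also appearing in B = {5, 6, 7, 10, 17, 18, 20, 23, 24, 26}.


A \ B = elements in A but not in B
A = {4, 10, 12, 15, 26, 28, 30}
B = {5, 6, 7, 10, 17, 18, 20, 23, 24, 26}
Remove from A any elements in B
A \ B = {4, 12, 15, 28, 30}

A \ B = {4, 12, 15, 28, 30}


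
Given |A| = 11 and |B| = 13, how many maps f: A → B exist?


Each of |A| = 11 inputs maps to any of |B| = 13 outputs.
# functions = |B|^|A| = 13^11
= 1792160394037

Number of functions = 1792160394037


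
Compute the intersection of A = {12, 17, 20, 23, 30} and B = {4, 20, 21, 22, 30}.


A ∩ B = elements in both A and B
A = {12, 17, 20, 23, 30}
B = {4, 20, 21, 22, 30}
A ∩ B = {20, 30}

A ∩ B = {20, 30}


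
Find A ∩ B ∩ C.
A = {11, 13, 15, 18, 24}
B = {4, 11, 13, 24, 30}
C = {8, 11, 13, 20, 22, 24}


A ∩ B = {11, 13, 24}
(A ∩ B) ∩ C = {11, 13, 24}

A ∩ B ∩ C = {11, 13, 24}


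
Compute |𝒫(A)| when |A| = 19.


Number of subsets = 2^n
= 2^19
= 524288

|P(A)| = 524288


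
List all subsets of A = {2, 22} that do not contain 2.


A subset of A that omits 2 is a subset of A \ {2}, so there are 2^(n-1) = 2^1 = 2 of them.
Subsets excluding 2: ∅, {22}

Subsets excluding 2 (2 total): ∅, {22}


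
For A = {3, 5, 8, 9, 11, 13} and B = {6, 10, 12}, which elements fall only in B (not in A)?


A = {3, 5, 8, 9, 11, 13}
B = {6, 10, 12}
Region: only in B (not in A)
Elements: {6, 10, 12}

Elements only in B (not in A): {6, 10, 12}


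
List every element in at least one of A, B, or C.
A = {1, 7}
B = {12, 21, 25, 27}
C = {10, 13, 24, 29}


A ∪ B = {1, 7, 12, 21, 25, 27}
(A ∪ B) ∪ C = {1, 7, 10, 12, 13, 21, 24, 25, 27, 29}

A ∪ B ∪ C = {1, 7, 10, 12, 13, 21, 24, 25, 27, 29}


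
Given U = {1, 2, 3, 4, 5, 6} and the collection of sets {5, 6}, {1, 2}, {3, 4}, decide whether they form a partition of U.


A partition requires: (1) non-empty parts, (2) pairwise disjoint, (3) union = U
Parts: {5, 6}, {1, 2}, {3, 4}
Union of parts: {1, 2, 3, 4, 5, 6}
U = {1, 2, 3, 4, 5, 6}
All non-empty? True
Pairwise disjoint? True
Covers U? True

Yes, valid partition


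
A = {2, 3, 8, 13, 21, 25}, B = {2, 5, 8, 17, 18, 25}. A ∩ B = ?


A ∩ B = elements in both A and B
A = {2, 3, 8, 13, 21, 25}
B = {2, 5, 8, 17, 18, 25}
A ∩ B = {2, 8, 25}

A ∩ B = {2, 8, 25}


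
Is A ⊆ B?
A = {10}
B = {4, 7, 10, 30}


A ⊆ B means every element of A is in B.
All elements of A are in B.
So A ⊆ B.

Yes, A ⊆ B


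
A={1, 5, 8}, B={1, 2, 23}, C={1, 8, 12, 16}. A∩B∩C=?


A ∩ B = {1}
(A ∩ B) ∩ C = {1}

A ∩ B ∩ C = {1}


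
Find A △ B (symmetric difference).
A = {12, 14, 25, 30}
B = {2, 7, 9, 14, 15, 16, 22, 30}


A △ B = (A \ B) ∪ (B \ A) = elements in exactly one of A or B
A \ B = {12, 25}
B \ A = {2, 7, 9, 15, 16, 22}
A △ B = {2, 7, 9, 12, 15, 16, 22, 25}

A △ B = {2, 7, 9, 12, 15, 16, 22, 25}


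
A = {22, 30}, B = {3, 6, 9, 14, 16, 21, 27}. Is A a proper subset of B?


A ⊂ B requires: A ⊆ B AND A ≠ B.
A ⊆ B? No
A ⊄ B, so A is not a proper subset.

No, A is not a proper subset of B


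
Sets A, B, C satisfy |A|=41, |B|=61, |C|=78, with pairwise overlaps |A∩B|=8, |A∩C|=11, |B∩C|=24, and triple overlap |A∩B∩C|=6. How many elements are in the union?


|A∪B∪C| = |A|+|B|+|C| - |A∩B|-|A∩C|-|B∩C| + |A∩B∩C|
= 41+61+78 - 8-11-24 + 6
= 180 - 43 + 6
= 143

|A ∪ B ∪ C| = 143


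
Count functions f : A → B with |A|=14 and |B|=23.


Each of |A| = 14 inputs maps to any of |B| = 23 outputs.
# functions = |B|^|A| = 23^14
= 11592836324538749809

Number of functions = 11592836324538749809


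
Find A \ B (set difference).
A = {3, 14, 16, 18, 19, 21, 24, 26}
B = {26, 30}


A \ B = elements in A but not in B
A = {3, 14, 16, 18, 19, 21, 24, 26}
B = {26, 30}
Remove from A any elements in B
A \ B = {3, 14, 16, 18, 19, 21, 24}

A \ B = {3, 14, 16, 18, 19, 21, 24}


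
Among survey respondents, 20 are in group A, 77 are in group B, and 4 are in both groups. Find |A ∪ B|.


|A ∪ B| = |A| + |B| - |A ∩ B|
= 20 + 77 - 4
= 93

|A ∪ B| = 93


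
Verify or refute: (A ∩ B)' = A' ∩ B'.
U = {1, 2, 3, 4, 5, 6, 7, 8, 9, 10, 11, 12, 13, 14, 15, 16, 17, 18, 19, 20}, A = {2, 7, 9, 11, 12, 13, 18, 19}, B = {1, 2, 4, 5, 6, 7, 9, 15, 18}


LHS: A ∩ B = {2, 7, 9, 18}
(A ∩ B)' = U \ (A ∩ B) = {1, 3, 4, 5, 6, 8, 10, 11, 12, 13, 14, 15, 16, 17, 19, 20}
A' = {1, 3, 4, 5, 6, 8, 10, 14, 15, 16, 17, 20}, B' = {3, 8, 10, 11, 12, 13, 14, 16, 17, 19, 20}
Claimed RHS: A' ∩ B' = {3, 8, 10, 14, 16, 17, 20}
Identity is INVALID: LHS = {1, 3, 4, 5, 6, 8, 10, 11, 12, 13, 14, 15, 16, 17, 19, 20} but the RHS claimed here equals {3, 8, 10, 14, 16, 17, 20}. The correct form is (A ∩ B)' = A' ∪ B'.

Identity is invalid: (A ∩ B)' = {1, 3, 4, 5, 6, 8, 10, 11, 12, 13, 14, 15, 16, 17, 19, 20} but A' ∩ B' = {3, 8, 10, 14, 16, 17, 20}. The correct De Morgan law is (A ∩ B)' = A' ∪ B'.


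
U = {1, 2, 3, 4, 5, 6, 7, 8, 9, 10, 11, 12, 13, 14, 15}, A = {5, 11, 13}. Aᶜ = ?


Aᶜ = U \ A = elements in U but not in A
U = {1, 2, 3, 4, 5, 6, 7, 8, 9, 10, 11, 12, 13, 14, 15}
A = {5, 11, 13}
Aᶜ = {1, 2, 3, 4, 6, 7, 8, 9, 10, 12, 14, 15}

Aᶜ = {1, 2, 3, 4, 6, 7, 8, 9, 10, 12, 14, 15}


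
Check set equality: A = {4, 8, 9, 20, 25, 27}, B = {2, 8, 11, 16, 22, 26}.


Two sets are equal iff they have exactly the same elements.
A = {4, 8, 9, 20, 25, 27}
B = {2, 8, 11, 16, 22, 26}
Differences: {2, 4, 9, 11, 16, 20, 22, 25, 26, 27}
A ≠ B

No, A ≠ B


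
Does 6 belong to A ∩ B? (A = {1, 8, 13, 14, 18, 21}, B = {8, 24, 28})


A = {1, 8, 13, 14, 18, 21}, B = {8, 24, 28}
A ∩ B = elements in both A and B
A ∩ B = {8}
Checking if 6 ∈ A ∩ B
6 is not in A ∩ B → False

6 ∉ A ∩ B


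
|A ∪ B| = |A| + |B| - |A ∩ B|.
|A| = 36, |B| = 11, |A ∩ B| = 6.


|A ∪ B| = |A| + |B| - |A ∩ B|
= 36 + 11 - 6
= 41

|A ∪ B| = 41


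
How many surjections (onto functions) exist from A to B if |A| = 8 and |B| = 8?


n = |A| = 8, k = |B| = 8. Surjections via inclusion-exclusion:
S(n,k) = Σ(-1)^i × C(k,i) × (k-i)^n, i=0 to k
i=0: (-1)^0×C(8,0)×8^8 = 16777216
i=1: (-1)^1×C(8,1)×7^8 = -46118408
i=2: (-1)^2×C(8,2)×6^8 = 47029248
i=3: (-1)^3×C(8,3)×5^8 = -21875000
i=4: (-1)^4×C(8,4)×4^8 = 4587520
i=5: (-1)^5×C(8,5)×3^8 = -367416
i=6: (-1)^6×C(8,6)×2^8 = 7168
i=7: (-1)^7×C(8,7)×1^8 = -8
i=8: (-1)^8×C(8,8)×0^8 = 0
Total = 40320

Number of surjections = 40320


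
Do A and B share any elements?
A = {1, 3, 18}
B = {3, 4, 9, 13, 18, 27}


Disjoint means A ∩ B = ∅.
A ∩ B = {3, 18}
A ∩ B ≠ ∅, so A and B are NOT disjoint.

Yes — A and B share the element(s) of A ∩ B = {3, 18}, so they are not disjoint


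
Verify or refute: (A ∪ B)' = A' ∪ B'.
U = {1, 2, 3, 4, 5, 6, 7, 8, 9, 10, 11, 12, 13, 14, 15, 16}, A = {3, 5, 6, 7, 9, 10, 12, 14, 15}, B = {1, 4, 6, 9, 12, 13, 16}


LHS: A ∪ B = {1, 3, 4, 5, 6, 7, 9, 10, 12, 13, 14, 15, 16}
(A ∪ B)' = U \ (A ∪ B) = {2, 8, 11}
A' = {1, 2, 4, 8, 11, 13, 16}, B' = {2, 3, 5, 7, 8, 10, 11, 14, 15}
Claimed RHS: A' ∪ B' = {1, 2, 3, 4, 5, 7, 8, 10, 11, 13, 14, 15, 16}
Identity is INVALID: LHS = {2, 8, 11} but the RHS claimed here equals {1, 2, 3, 4, 5, 7, 8, 10, 11, 13, 14, 15, 16}. The correct form is (A ∪ B)' = A' ∩ B'.

Identity is invalid: (A ∪ B)' = {2, 8, 11} but A' ∪ B' = {1, 2, 3, 4, 5, 7, 8, 10, 11, 13, 14, 15, 16}. The correct De Morgan law is (A ∪ B)' = A' ∩ B'.


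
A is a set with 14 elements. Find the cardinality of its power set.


Number of subsets = 2^n
= 2^14
= 16384

|P(A)| = 16384


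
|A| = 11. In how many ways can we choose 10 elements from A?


C(n,k) = n! / (k!(n-k)!)
C(11,10) = 11! / (10!1!)
= 11

C(11,10) = 11


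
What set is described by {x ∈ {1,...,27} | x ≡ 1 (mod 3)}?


Checking each candidate:
Condition: x in {1,...,27} with x ≡ 1 (mod 3)
Result = {1, 4, 7, 10, 13, 16, 19, 22, 25}

{1, 4, 7, 10, 13, 16, 19, 22, 25}


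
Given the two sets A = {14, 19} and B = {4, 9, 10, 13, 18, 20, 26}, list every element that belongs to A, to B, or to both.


A ∪ B = all elements in A or B (or both)
A = {14, 19}
B = {4, 9, 10, 13, 18, 20, 26}
A ∪ B = {4, 9, 10, 13, 14, 18, 19, 20, 26}

A ∪ B = {4, 9, 10, 13, 14, 18, 19, 20, 26}


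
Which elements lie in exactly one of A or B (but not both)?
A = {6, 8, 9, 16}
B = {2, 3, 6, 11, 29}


A △ B = (A \ B) ∪ (B \ A) = elements in exactly one of A or B
A \ B = {8, 9, 16}
B \ A = {2, 3, 11, 29}
A △ B = {2, 3, 8, 9, 11, 16, 29}

A △ B = {2, 3, 8, 9, 11, 16, 29}


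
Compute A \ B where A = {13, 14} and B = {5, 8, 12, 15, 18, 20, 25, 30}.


A \ B = elements in A but not in B
A = {13, 14}
B = {5, 8, 12, 15, 18, 20, 25, 30}
Remove from A any elements in B
A \ B = {13, 14}

A \ B = {13, 14}


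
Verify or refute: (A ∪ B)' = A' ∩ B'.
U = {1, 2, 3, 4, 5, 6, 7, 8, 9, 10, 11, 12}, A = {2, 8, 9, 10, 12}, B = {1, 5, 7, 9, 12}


LHS: A ∪ B = {1, 2, 5, 7, 8, 9, 10, 12}
(A ∪ B)' = U \ (A ∪ B) = {3, 4, 6, 11}
A' = {1, 3, 4, 5, 6, 7, 11}, B' = {2, 3, 4, 6, 8, 10, 11}
Claimed RHS: A' ∩ B' = {3, 4, 6, 11}
Identity is VALID: LHS = RHS = {3, 4, 6, 11} ✓

Identity is valid. (A ∪ B)' = A' ∩ B' = {3, 4, 6, 11}


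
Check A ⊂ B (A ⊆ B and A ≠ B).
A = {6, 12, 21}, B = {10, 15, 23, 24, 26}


A ⊂ B requires: A ⊆ B AND A ≠ B.
A ⊆ B? No
A ⊄ B, so A is not a proper subset.

No, A is not a proper subset of B


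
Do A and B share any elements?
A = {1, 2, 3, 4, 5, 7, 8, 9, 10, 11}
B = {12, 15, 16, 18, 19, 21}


Disjoint means A ∩ B = ∅.
A ∩ B = ∅
A ∩ B = ∅, so A and B are disjoint.

No — A and B share no elements (A ∩ B = ∅), so they are disjoint


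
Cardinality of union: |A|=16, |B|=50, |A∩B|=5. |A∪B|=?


|A ∪ B| = |A| + |B| - |A ∩ B|
= 16 + 50 - 5
= 61

|A ∪ B| = 61


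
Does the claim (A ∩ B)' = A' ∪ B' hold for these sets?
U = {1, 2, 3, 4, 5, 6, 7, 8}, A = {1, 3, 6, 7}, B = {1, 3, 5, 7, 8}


LHS: A ∩ B = {1, 3, 7}
(A ∩ B)' = U \ (A ∩ B) = {2, 4, 5, 6, 8}
A' = {2, 4, 5, 8}, B' = {2, 4, 6}
Claimed RHS: A' ∪ B' = {2, 4, 5, 6, 8}
Identity is VALID: LHS = RHS = {2, 4, 5, 6, 8} ✓

Identity is valid. (A ∩ B)' = A' ∪ B' = {2, 4, 5, 6, 8}


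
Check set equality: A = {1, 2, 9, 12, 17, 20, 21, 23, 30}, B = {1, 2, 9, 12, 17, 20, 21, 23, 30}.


Two sets are equal iff they have exactly the same elements.
A = {1, 2, 9, 12, 17, 20, 21, 23, 30}
B = {1, 2, 9, 12, 17, 20, 21, 23, 30}
Same elements → A = B

Yes, A = B


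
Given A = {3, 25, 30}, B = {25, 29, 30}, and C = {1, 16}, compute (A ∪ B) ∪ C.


A ∪ B = {3, 25, 29, 30}
(A ∪ B) ∪ C = {1, 3, 16, 25, 29, 30}

A ∪ B ∪ C = {1, 3, 16, 25, 29, 30}


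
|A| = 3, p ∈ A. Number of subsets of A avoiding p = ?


Subsets of A avoiding p are subsets of A \ {p}, which has 2 elements.
Count = 2^(n-1) = 2^2
= 4

Number of subsets avoiding p = 4


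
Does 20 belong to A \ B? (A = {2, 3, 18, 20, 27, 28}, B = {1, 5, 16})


A = {2, 3, 18, 20, 27, 28}, B = {1, 5, 16}
A \ B = elements in A but not in B
A \ B = {2, 3, 18, 20, 27, 28}
Checking if 20 ∈ A \ B
20 is in A \ B → True

20 ∈ A \ B


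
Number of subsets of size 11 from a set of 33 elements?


C(n,k) = n! / (k!(n-k)!)
C(33,11) = 33! / (11!22!)
= 193536720

C(33,11) = 193536720


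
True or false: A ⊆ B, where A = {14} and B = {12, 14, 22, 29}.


A ⊆ B means every element of A is in B.
All elements of A are in B.
So A ⊆ B.

Yes, A ⊆ B


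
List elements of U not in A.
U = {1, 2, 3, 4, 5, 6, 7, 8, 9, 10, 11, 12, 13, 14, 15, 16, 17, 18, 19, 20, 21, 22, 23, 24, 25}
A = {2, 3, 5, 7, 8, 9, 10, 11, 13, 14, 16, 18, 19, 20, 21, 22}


Aᶜ = U \ A = elements in U but not in A
U = {1, 2, 3, 4, 5, 6, 7, 8, 9, 10, 11, 12, 13, 14, 15, 16, 17, 18, 19, 20, 21, 22, 23, 24, 25}
A = {2, 3, 5, 7, 8, 9, 10, 11, 13, 14, 16, 18, 19, 20, 21, 22}
Aᶜ = {1, 4, 6, 12, 15, 17, 23, 24, 25}

Aᶜ = {1, 4, 6, 12, 15, 17, 23, 24, 25}


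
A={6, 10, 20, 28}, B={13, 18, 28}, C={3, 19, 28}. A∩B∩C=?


A ∩ B = {28}
(A ∩ B) ∩ C = {28}

A ∩ B ∩ C = {28}


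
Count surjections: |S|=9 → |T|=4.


n = |S| = 9, k = |T| = 4. Surjections via inclusion-exclusion:
S(n,k) = Σ(-1)^i × C(k,i) × (k-i)^n, i=0 to k
i=0: (-1)^0×C(4,0)×4^9 = 262144
i=1: (-1)^1×C(4,1)×3^9 = -78732
i=2: (-1)^2×C(4,2)×2^9 = 3072
i=3: (-1)^3×C(4,3)×1^9 = -4
i=4: (-1)^4×C(4,4)×0^9 = 0
Total = 186480

Number of surjections = 186480


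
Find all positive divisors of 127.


Checking each candidate:
Condition: positive divisors of 127
Result = {1, 127}

{1, 127}


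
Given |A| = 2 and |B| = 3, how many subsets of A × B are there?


A relation from A to B is any subset of A × B.
|A × B| = 2 × 3 = 6
# relations = 2^|A × B| = 2^6 = 64

Number of relations = 64


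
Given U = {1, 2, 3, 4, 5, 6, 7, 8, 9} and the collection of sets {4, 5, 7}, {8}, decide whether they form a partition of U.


A partition requires: (1) non-empty parts, (2) pairwise disjoint, (3) union = U
Parts: {4, 5, 7}, {8}
Union of parts: {4, 5, 7, 8}
U = {1, 2, 3, 4, 5, 6, 7, 8, 9}
All non-empty? True
Pairwise disjoint? True
Covers U? False

No, not a valid partition


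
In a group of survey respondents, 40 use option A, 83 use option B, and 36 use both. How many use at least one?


|A ∪ B| = |A| + |B| - |A ∩ B|
= 40 + 83 - 36
= 87

|A ∪ B| = 87


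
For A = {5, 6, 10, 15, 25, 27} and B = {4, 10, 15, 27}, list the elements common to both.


A ∩ B = elements in both A and B
A = {5, 6, 10, 15, 25, 27}
B = {4, 10, 15, 27}
A ∩ B = {10, 15, 27}

A ∩ B = {10, 15, 27}


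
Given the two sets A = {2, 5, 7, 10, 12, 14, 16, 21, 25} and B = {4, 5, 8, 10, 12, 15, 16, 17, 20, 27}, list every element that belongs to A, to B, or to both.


A ∪ B = all elements in A or B (or both)
A = {2, 5, 7, 10, 12, 14, 16, 21, 25}
B = {4, 5, 8, 10, 12, 15, 16, 17, 20, 27}
A ∪ B = {2, 4, 5, 7, 8, 10, 12, 14, 15, 16, 17, 20, 21, 25, 27}

A ∪ B = {2, 4, 5, 7, 8, 10, 12, 14, 15, 16, 17, 20, 21, 25, 27}


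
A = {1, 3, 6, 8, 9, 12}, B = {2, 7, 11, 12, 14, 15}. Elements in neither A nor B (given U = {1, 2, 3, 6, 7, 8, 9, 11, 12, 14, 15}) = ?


A = {1, 3, 6, 8, 9, 12}
B = {2, 7, 11, 12, 14, 15}
Region: in neither A nor B (given U = {1, 2, 3, 6, 7, 8, 9, 11, 12, 14, 15})
Elements: ∅

Elements in neither A nor B (given U = {1, 2, 3, 6, 7, 8, 9, 11, 12, 14, 15}): ∅


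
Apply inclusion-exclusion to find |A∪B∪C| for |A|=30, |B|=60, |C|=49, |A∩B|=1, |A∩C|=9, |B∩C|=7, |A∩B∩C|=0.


|A∪B∪C| = |A|+|B|+|C| - |A∩B|-|A∩C|-|B∩C| + |A∩B∩C|
= 30+60+49 - 1-9-7 + 0
= 139 - 17 + 0
= 122

|A ∪ B ∪ C| = 122


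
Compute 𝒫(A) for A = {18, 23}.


|A| = 2, so |P(A)| = 2^2 = 4
Enumerate subsets by cardinality (0 to 2):
∅, {18}, {23}, {18, 23}

P(A) has 4 subsets: ∅, {18}, {23}, {18, 23}


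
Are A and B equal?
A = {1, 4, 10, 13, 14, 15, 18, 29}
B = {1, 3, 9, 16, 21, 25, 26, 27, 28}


Two sets are equal iff they have exactly the same elements.
A = {1, 4, 10, 13, 14, 15, 18, 29}
B = {1, 3, 9, 16, 21, 25, 26, 27, 28}
Differences: {3, 4, 9, 10, 13, 14, 15, 16, 18, 21, 25, 26, 27, 28, 29}
A ≠ B

No, A ≠ B
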